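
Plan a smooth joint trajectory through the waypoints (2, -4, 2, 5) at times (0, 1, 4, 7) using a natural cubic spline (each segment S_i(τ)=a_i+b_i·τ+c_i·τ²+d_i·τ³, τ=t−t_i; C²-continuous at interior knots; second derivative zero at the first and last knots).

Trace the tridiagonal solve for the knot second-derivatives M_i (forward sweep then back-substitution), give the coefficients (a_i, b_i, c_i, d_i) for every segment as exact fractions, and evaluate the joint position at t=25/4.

Δ: Δ0=-6, Δ1=2, Δ2=1
row 1: diag=8, rhs=48; c'=3/8, d'=6
row 2: denom=12−3·3/8=87/8; d'=(-6−3·6)/(87/8)=-64/29
back: M2=-64/29
back: M1=6−3/8·-64/29=198/29
M: M0=0, M1=198/29, M2=-64/29, M3=0
seg 0: a=2, c=M0/2=0, d=(M1−M0)/(6·1)=33/29, b=Δ0−h0·(2M0+M1)/6=-207/29
seg 1: a=-4, c=M1/2=99/29, d=(M2−M1)/(6·3)=-131/261, b=Δ1−h1·(2M1+M2)/6=-108/29
seg 2: a=2, c=M2/2=-32/29, d=(M3−M2)/(6·3)=32/261, b=Δ2−h2·(2M2+M3)/6=93/29
t_q=25/4 → seg 2, τ=9/4; S=2+93/29·τ+-32/29·τ²+32/261·τ³=583/116

  seg 0: a=2 b=-207/29 c=0 d=33/29
  seg 1: a=-4 b=-108/29 c=99/29 d=-131/261
  seg 2: a=2 b=93/29 c=-32/29 d=32/261
S(25/4) = 583/116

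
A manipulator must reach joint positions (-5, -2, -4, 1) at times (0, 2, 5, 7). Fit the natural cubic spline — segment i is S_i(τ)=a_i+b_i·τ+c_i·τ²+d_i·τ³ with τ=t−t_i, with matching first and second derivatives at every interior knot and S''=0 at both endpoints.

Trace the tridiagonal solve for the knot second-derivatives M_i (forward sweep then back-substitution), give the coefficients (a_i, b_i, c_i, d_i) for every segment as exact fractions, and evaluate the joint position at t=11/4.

Δ: Δ0=3/2, Δ1=-2/3, Δ2=5/2
row 1: diag=10, rhs=-13; c'=3/10, d'=-13/10
row 2: denom=10−3·3/10=91/10; d'=(19−3·-13/10)/(91/10)=229/91
back: M2=229/91
back: M1=-13/10−3/10·229/91=-187/91
M: M0=0, M1=-187/91, M2=229/91, M3=0
seg 0: a=-5, c=M0/2=0, d=(M1−M0)/(6·2)=-187/1092, b=Δ0−h0·(2M0+M1)/6=1193/546
seg 1: a=-2, c=M1/2=-187/182, d=(M2−M1)/(6·3)=16/63, b=Δ1−h1·(2M1+M2)/6=71/546
seg 2: a=-4, c=M2/2=229/182, d=(M3−M2)/(6·2)=-229/1092, b=Δ2−h2·(2M2+M3)/6=449/546
t_q=11/4 → seg 1, τ=3/4; S=-2+71/546·τ+-187/182·τ²+16/63·τ³=-6911/2912

  seg 0: a=-5 b=1193/546 c=0 d=-187/1092
  seg 1: a=-2 b=71/546 c=-187/182 d=16/63
  seg 2: a=-4 b=449/546 c=229/182 d=-229/1092
S(11/4) = -6911/2912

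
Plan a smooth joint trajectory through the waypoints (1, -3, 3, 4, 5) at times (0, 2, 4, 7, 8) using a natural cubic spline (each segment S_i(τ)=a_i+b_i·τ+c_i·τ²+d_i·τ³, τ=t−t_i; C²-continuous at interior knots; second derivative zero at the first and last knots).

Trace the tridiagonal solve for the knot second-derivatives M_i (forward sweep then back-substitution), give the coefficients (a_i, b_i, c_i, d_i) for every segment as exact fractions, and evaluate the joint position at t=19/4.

  seg 0: a=1 b=-2813/804 c=0 d=1205/3216
  seg 1: a=-3 b=401/402 c=1205/536 d=-2005/3216
  seg 2: a=3 b=2017/804 c=-100/67 d=617/2412
  seg 3: a=4 b=185/402 c=217/268 d=-217/804
S(19/4) = 71179/17152

Δ: Δ0=-2, Δ1=3, Δ2=1/3, Δ3=1
row 1: diag=8, rhs=30; c'=1/4, d'=15/4
row 2: denom=10−2·1/4=19/2; d'=(-16−2·15/4)/(19/2)=-47/19
row 3: denom=8−3·6/19=134/19; d'=(4−3·-47/19)/(134/19)=217/134
back: M3=217/134
back: M2=-47/19−6/19·217/134=-200/67
back: M1=15/4−1/4·-200/67=1205/268
M: M0=0, M1=1205/268, M2=-200/67, M3=217/134, M4=0
seg 0: a=1, c=M0/2=0, d=(M1−M0)/(6·2)=1205/3216, b=Δ0−h0·(2M0+M1)/6=-2813/804
seg 1: a=-3, c=M1/2=1205/536, d=(M2−M1)/(6·2)=-2005/3216, b=Δ1−h1·(2M1+M2)/6=401/402
seg 2: a=3, c=M2/2=-100/67, d=(M3−M2)/(6·3)=617/2412, b=Δ2−h2·(2M2+M3)/6=2017/804
seg 3: a=4, c=M3/2=217/268, d=(M4−M3)/(6·1)=-217/804, b=Δ3−h3·(2M3+M4)/6=185/402
t_q=19/4 → seg 2, τ=3/4; S=3+2017/804·τ+-100/67·τ²+617/2412·τ³=71179/17152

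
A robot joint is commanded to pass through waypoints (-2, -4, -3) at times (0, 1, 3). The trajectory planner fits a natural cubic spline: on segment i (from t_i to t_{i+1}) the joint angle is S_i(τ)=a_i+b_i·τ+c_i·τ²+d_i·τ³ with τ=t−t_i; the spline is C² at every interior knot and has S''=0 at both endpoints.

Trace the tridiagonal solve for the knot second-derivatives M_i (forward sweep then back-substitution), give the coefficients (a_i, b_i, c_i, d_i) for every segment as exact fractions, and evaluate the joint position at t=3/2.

Δ: Δ0=-2, Δ1=1/2
row 1: diag=6, rhs=15; c'=1/3, d'=5/2
back: M1=5/2
M: M0=0, M1=5/2, M2=0
seg 0: a=-2, c=M0/2=0, d=(M1−M0)/(6·1)=5/12, b=Δ0−h0·(2M0+M1)/6=-29/12
seg 1: a=-4, c=M1/2=5/4, d=(M2−M1)/(6·2)=-5/24, b=Δ1−h1·(2M1+M2)/6=-7/6
t_q=3/2 → seg 1, τ=1/2; S=-4+-7/6·τ+5/4·τ²+-5/24·τ³=-275/64

  seg 0: a=-2 b=-29/12 c=0 d=5/12
  seg 1: a=-4 b=-7/6 c=5/4 d=-5/24
S(3/2) = -275/64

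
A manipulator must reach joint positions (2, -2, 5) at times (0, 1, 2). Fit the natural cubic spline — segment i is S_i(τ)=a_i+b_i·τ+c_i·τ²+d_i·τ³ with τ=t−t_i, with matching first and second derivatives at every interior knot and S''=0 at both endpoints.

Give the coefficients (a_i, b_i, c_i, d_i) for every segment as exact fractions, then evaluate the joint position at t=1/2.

Δ: Δ0=-4, Δ1=7
row 1: diag=4, rhs=66; c'=1/4, d'=33/2
back: M1=33/2
M: M0=0, M1=33/2, M2=0
seg 0: a=2, c=M0/2=0, d=(M1−M0)/(6·1)=11/4, b=Δ0−h0·(2M0+M1)/6=-27/4
seg 1: a=-2, c=M1/2=33/4, d=(M2−M1)/(6·1)=-11/4, b=Δ1−h1·(2M1+M2)/6=3/2
t_q=1/2 → seg 0, τ=1/2; S=2+-27/4·τ+0·τ²+11/4·τ³=-33/32

  seg 0: a=2 b=-27/4 c=0 d=11/4
  seg 1: a=-2 b=3/2 c=33/4 d=-11/4
S(1/2) = -33/32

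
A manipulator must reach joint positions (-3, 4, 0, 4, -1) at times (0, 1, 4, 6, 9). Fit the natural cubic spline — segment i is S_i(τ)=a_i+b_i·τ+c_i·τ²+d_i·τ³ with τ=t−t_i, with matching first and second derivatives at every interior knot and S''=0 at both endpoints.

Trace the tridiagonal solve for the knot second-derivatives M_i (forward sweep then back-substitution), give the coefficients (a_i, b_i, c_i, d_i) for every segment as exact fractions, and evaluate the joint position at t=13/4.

Δ: Δ0=7, Δ1=-4/3, Δ2=2, Δ3=-5/3
row 1: diag=8, rhs=-50; c'=3/8, d'=-25/4
row 2: denom=10−3·3/8=71/8; d'=(20−3·-25/4)/(71/8)=310/71
row 3: denom=10−2·16/71=678/71; d'=(-22−2·310/71)/(678/71)=-1091/339
back: M3=-1091/339
back: M2=310/71−16/71·-1091/339=1726/339
back: M1=-25/4−3/8·1726/339=-922/113
M: M0=0, M1=-922/113, M2=1726/339, M3=-1091/339, M4=0
seg 0: a=-3, c=M0/2=0, d=(M1−M0)/(6·1)=-461/339, b=Δ0−h0·(2M0+M1)/6=2834/339
seg 1: a=4, c=M1/2=-461/113, d=(M2−M1)/(6·3)=2246/3051, b=Δ1−h1·(2M1+M2)/6=1451/339
seg 2: a=0, c=M2/2=863/339, d=(M3−M2)/(6·2)=-313/452, b=Δ2−h2·(2M2+M3)/6=-109/339
seg 3: a=4, c=M3/2=-1091/678, d=(M4−M3)/(6·3)=1091/6102, b=Δ3−h3·(2M3+M4)/6=526/339
t_q=13/4 → seg 1, τ=9/4; S=4+1451/339·τ+-461/113·τ²+2246/3051·τ³=4927/3616

  seg 0: a=-3 b=2834/339 c=0 d=-461/339
  seg 1: a=4 b=1451/339 c=-461/113 d=2246/3051
  seg 2: a=0 b=-109/339 c=863/339 d=-313/452
  seg 3: a=4 b=526/339 c=-1091/678 d=1091/6102
S(13/4) = 4927/3616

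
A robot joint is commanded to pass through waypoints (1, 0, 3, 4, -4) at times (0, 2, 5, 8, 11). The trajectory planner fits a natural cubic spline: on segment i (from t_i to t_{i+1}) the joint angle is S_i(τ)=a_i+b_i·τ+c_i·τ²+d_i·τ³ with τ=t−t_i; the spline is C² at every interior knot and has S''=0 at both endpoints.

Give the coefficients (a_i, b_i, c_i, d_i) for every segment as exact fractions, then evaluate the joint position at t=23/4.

  seg 0: a=1 b=-170/207 c=0 d=133/1656
  seg 1: a=0 b=59/414 c=133/276 d=-487/7452
  seg 2: a=3 b=1051/828 c=-22/207 d=-511/7452
  seg 3: a=4 b=-505/414 c=-599/828 d=599/7452
S(23/4) = 989/256

Δ: Δ0=-1/2, Δ1=1, Δ2=1/3, Δ3=-8/3
row 1: diag=10, rhs=9; c'=3/10, d'=9/10
row 2: denom=12−3·3/10=111/10; d'=(-4−3·9/10)/(111/10)=-67/111
row 3: denom=12−3·10/37=414/37; d'=(-18−3·-67/111)/(414/37)=-599/414
back: M3=-599/414
back: M2=-67/111−10/37·-599/414=-44/207
back: M1=9/10−3/10·-44/207=133/138
M: M0=0, M1=133/138, M2=-44/207, M3=-599/414, M4=0
seg 0: a=1, c=M0/2=0, d=(M1−M0)/(6·2)=133/1656, b=Δ0−h0·(2M0+M1)/6=-170/207
seg 1: a=0, c=M1/2=133/276, d=(M2−M1)/(6·3)=-487/7452, b=Δ1−h1·(2M1+M2)/6=59/414
seg 2: a=3, c=M2/2=-22/207, d=(M3−M2)/(6·3)=-511/7452, b=Δ2−h2·(2M2+M3)/6=1051/828
seg 3: a=4, c=M3/2=-599/828, d=(M4−M3)/(6·3)=599/7452, b=Δ3−h3·(2M3+M4)/6=-505/414
t_q=23/4 → seg 2, τ=3/4; S=3+1051/828·τ+-22/207·τ²+-511/7452·τ³=989/256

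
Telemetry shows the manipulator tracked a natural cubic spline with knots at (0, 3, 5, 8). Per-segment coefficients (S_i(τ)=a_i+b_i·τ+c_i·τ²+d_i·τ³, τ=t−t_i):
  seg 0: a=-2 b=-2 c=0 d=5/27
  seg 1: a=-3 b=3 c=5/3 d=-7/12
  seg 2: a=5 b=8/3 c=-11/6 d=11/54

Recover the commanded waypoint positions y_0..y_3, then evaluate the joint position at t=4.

y_0=-2 y_1=-3 y_2=5 y_3=2
S(4) = 13/12

y_0 = S_0(0) = a_0 = -2
y_1 = S_1(0) = a_1 = -3
y_2 = S_2(0) = a_2 = 5
y_3 = S_2(3) = 2
t_q=4 is in segment 1 (τ=1); S_1(τ)=13/12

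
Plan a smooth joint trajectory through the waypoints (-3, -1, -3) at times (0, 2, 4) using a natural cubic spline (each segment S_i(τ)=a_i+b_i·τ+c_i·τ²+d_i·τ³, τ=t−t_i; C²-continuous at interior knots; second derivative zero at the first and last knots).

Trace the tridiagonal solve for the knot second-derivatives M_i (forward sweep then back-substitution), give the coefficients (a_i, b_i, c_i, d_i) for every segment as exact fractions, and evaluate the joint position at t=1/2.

  seg 0: a=-3 b=3/2 c=0 d=-1/8
  seg 1: a=-1 b=0 c=-3/4 d=1/8
S(1/2) = -145/64

Δ: Δ0=1, Δ1=-1
row 1: diag=8, rhs=-12; c'=1/4, d'=-3/2
back: M1=-3/2
M: M0=0, M1=-3/2, M2=0
seg 0: a=-3, c=M0/2=0, d=(M1−M0)/(6·2)=-1/8, b=Δ0−h0·(2M0+M1)/6=3/2
seg 1: a=-1, c=M1/2=-3/4, d=(M2−M1)/(6·2)=1/8, b=Δ1−h1·(2M1+M2)/6=0
t_q=1/2 → seg 0, τ=1/2; S=-3+3/2·τ+0·τ²+-1/8·τ³=-145/64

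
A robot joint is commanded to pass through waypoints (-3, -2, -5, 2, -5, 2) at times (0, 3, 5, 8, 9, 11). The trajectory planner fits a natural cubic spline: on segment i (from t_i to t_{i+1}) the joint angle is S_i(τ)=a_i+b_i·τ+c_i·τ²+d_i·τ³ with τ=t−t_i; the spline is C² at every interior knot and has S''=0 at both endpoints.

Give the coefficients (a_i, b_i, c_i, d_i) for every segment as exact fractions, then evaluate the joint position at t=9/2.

Δ: Δ0=1/3, Δ1=-3/2, Δ2=7/3, Δ3=-7, Δ4=7/2
row 1: diag=10, rhs=-11; c'=1/5, d'=-11/10
row 2: denom=10−2·1/5=48/5; d'=(23−2·-11/10)/(48/5)=21/8
row 3: denom=8−3·5/16=113/16; d'=(-56−3·21/8)/(113/16)=-1022/113
row 4: denom=6−1·16/113=662/113; d'=(63−1·-1022/113)/(662/113)=8141/662
back: M4=8141/662
back: M3=-1022/113−16/113·8141/662=-3570/331
back: M2=21/8−5/16·-3570/331=3969/662
back: M1=-11/10−1/5·3969/662=-761/331
M: M0=0, M1=-761/331, M2=3969/662, M3=-3570/331, M4=8141/662, M5=0
seg 0: a=-3, c=M0/2=0, d=(M1−M0)/(6·3)=-761/5958, b=Δ0−h0·(2M0+M1)/6=2945/1986
seg 1: a=-2, c=M1/2=-761/662, d=(M2−M1)/(6·2)=5491/7944, b=Δ1−h1·(2M1+M2)/6=-1952/993
seg 2: a=-5, c=M2/2=3969/1324, d=(M3−M2)/(6·3)=-3703/3972, b=Δ2−h2·(2M2+M3)/6=3437/1986
seg 3: a=2, c=M3/2=-1785/331, d=(M4−M3)/(6·1)=15281/3972, b=Δ3−h3·(2M3+M4)/6=-21665/3972
seg 4: a=-5, c=M4/2=8141/1324, d=(M5−M4)/(6·2)=-8141/7944, b=Δ4−h4·(2M4+M5)/6=-9331/1986
t_q=9/2 → seg 1, τ=3/2; S=-2+-1952/993·τ+-761/662·τ²+5491/7944·τ³=-110205/21184

  seg 0: a=-3 b=2945/1986 c=0 d=-761/5958
  seg 1: a=-2 b=-1952/993 c=-761/662 d=5491/7944
  seg 2: a=-5 b=3437/1986 c=3969/1324 d=-3703/3972
  seg 3: a=2 b=-21665/3972 c=-1785/331 d=15281/3972
  seg 4: a=-5 b=-9331/1986 c=8141/1324 d=-8141/7944
S(9/2) = -110205/21184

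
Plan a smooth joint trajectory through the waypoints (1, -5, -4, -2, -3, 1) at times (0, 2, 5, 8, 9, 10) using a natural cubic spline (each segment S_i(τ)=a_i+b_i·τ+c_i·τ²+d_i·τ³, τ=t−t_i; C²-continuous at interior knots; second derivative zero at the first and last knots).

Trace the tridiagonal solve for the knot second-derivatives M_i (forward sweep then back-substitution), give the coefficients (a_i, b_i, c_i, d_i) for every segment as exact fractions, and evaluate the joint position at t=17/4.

Δ: Δ0=-3, Δ1=1/3, Δ2=2/3, Δ3=-1, Δ4=4
row 1: diag=10, rhs=20; c'=3/10, d'=2
row 2: denom=12−3·3/10=111/10; d'=(2−3·2)/(111/10)=-40/111
row 3: denom=8−3·10/37=266/37; d'=(-10−3·-40/111)/(266/37)=-165/133
row 4: denom=4−1·37/266=1027/266; d'=(30−1·-165/133)/(1027/266)=8310/1027
back: M4=8310/1027
back: M3=-165/133−37/266·8310/1027=-2430/1027
back: M2=-40/111−10/37·-2430/1027=860/3081
back: M1=2−3/10·860/3081=1968/1027
M: M0=0, M1=1968/1027, M2=860/3081, M3=-2430/1027, M4=8310/1027, M5=0
seg 0: a=1, c=M0/2=0, d=(M1−M0)/(6·2)=164/1027, b=Δ0−h0·(2M0+M1)/6=-3737/1027
seg 1: a=-5, c=M1/2=984/1027, d=(M2−M1)/(6·3)=-194/2133, b=Δ1−h1·(2M1+M2)/6=-1769/1027
seg 2: a=-4, c=M2/2=430/3081, d=(M3−M2)/(6·3)=-4075/27729, b=Δ2−h2·(2M2+M3)/6=1613/1027
seg 3: a=-2, c=M3/2=-1215/1027, d=(M4−M3)/(6·1)=1790/1027, b=Δ3−h3·(2M3+M4)/6=-1602/1027
seg 4: a=-3, c=M4/2=4155/1027, d=(M5−M4)/(6·1)=-1385/1027, b=Δ4−h4·(2M4+M5)/6=1338/1027
t_q=17/4 → seg 1, τ=9/4; S=-5+-1769/1027·τ+984/1027·τ²+-194/2133·τ³=-166327/32864

  seg 0: a=1 b=-3737/1027 c=0 d=164/1027
  seg 1: a=-5 b=-1769/1027 c=984/1027 d=-194/2133
  seg 2: a=-4 b=1613/1027 c=430/3081 d=-4075/27729
  seg 3: a=-2 b=-1602/1027 c=-1215/1027 d=1790/1027
  seg 4: a=-3 b=1338/1027 c=4155/1027 d=-1385/1027
S(17/4) = -166327/32864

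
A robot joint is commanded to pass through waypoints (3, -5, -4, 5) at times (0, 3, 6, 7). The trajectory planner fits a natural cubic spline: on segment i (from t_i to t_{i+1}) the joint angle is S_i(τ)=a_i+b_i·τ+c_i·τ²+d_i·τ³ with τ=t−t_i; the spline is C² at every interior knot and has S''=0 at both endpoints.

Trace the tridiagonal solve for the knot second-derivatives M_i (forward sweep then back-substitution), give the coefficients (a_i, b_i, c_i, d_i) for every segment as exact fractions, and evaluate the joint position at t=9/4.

Δ: Δ0=-8/3, Δ1=1/3, Δ2=9
row 1: diag=12, rhs=18; c'=1/4, d'=3/2
row 2: denom=8−3·1/4=29/4; d'=(52−3·3/2)/(29/4)=190/29
back: M2=190/29
back: M1=3/2−1/4·190/29=-4/29
M: M0=0, M1=-4/29, M2=190/29, M3=0
seg 0: a=3, c=M0/2=0, d=(M1−M0)/(6·3)=-2/261, b=Δ0−h0·(2M0+M1)/6=-226/87
seg 1: a=-5, c=M1/2=-2/29, d=(M2−M1)/(6·3)=97/261, b=Δ1−h1·(2M1+M2)/6=-244/87
seg 2: a=-4, c=M2/2=95/29, d=(M3−M2)/(6·1)=-95/87, b=Δ2−h2·(2M2+M3)/6=593/87
t_q=9/4 → seg 0, τ=9/4; S=3+-226/87·τ+0·τ²+-2/261·τ³=-2721/928

  seg 0: a=3 b=-226/87 c=0 d=-2/261
  seg 1: a=-5 b=-244/87 c=-2/29 d=97/261
  seg 2: a=-4 b=593/87 c=95/29 d=-95/87
S(9/4) = -2721/928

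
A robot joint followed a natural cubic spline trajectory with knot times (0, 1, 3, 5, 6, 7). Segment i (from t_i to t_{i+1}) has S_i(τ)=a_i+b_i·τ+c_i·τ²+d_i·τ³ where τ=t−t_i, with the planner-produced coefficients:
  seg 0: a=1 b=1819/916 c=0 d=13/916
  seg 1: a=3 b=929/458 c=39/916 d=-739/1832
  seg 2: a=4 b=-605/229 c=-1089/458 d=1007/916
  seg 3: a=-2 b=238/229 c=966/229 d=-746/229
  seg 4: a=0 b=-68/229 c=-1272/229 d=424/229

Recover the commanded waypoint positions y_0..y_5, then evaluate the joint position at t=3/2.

y_0=1 y_1=3 y_2=4 y_3=-2 y_4=0 y_5=-4
S(3/2) = 58249/14656

y_0 = S_0(0) = a_0 = 1
y_1 = S_1(0) = a_1 = 3
y_2 = S_2(0) = a_2 = 4
y_3 = S_3(0) = a_3 = -2
y_4 = S_4(0) = a_4 = 0
y_5 = S_4(1) = -4
t_q=3/2 is in segment 1 (τ=1/2); S_1(τ)=58249/14656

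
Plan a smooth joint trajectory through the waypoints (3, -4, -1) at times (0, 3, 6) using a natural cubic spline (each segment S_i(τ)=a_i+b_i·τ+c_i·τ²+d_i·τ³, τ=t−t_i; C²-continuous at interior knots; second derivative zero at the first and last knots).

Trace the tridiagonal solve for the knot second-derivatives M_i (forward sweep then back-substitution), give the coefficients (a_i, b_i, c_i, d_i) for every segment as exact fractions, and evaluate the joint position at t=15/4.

Δ: Δ0=-7/3, Δ1=1
row 1: diag=12, rhs=20; c'=1/4, d'=5/3
back: M1=5/3
M: M0=0, M1=5/3, M2=0
seg 0: a=3, c=M0/2=0, d=(M1−M0)/(6·3)=5/54, b=Δ0−h0·(2M0+M1)/6=-19/6
seg 1: a=-4, c=M1/2=5/6, d=(M2−M1)/(6·3)=-5/54, b=Δ1−h1·(2M1+M2)/6=-2/3
t_q=15/4 → seg 1, τ=3/4; S=-4+-2/3·τ+5/6·τ²+-5/54·τ³=-521/128

  seg 0: a=3 b=-19/6 c=0 d=5/54
  seg 1: a=-4 b=-2/3 c=5/6 d=-5/54
S(15/4) = -521/128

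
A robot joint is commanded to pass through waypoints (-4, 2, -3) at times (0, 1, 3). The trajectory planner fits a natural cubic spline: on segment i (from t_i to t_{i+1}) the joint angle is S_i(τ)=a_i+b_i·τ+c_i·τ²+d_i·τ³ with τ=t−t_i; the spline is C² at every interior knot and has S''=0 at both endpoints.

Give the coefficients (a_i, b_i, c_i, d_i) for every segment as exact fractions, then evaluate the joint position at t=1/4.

Δ: Δ0=6, Δ1=-5/2
row 1: diag=6, rhs=-51; c'=1/3, d'=-17/2
back: M1=-17/2
M: M0=0, M1=-17/2, M2=0
seg 0: a=-4, c=M0/2=0, d=(M1−M0)/(6·1)=-17/12, b=Δ0−h0·(2M0+M1)/6=89/12
seg 1: a=2, c=M1/2=-17/4, d=(M2−M1)/(6·2)=17/24, b=Δ1−h1·(2M1+M2)/6=19/6
t_q=1/4 → seg 0, τ=1/4; S=-4+89/12·τ+0·τ²+-17/12·τ³=-555/256

  seg 0: a=-4 b=89/12 c=0 d=-17/12
  seg 1: a=2 b=19/6 c=-17/4 d=17/24
S(1/4) = -555/256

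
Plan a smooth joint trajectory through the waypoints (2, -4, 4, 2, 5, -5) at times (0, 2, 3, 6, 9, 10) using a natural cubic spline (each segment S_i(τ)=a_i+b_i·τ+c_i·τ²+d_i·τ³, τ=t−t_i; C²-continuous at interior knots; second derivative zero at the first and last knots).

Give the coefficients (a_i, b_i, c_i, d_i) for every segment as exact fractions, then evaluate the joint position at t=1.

  seg 0: a=2 b=-26485/3657 c=0 d=7757/7314
  seg 1: a=-4 b=20057/3657 c=7757/1219 d=-14072/3657
  seg 2: a=4 b=24383/3657 c=-6315/1219 d=30014/32913
  seg 3: a=2 b=755/3657 c=11069/3657 d=-30305/32913
  seg 4: a=5 b=-23746/3657 c=-6412/1219 d=6412/3657
S(1) = -10195/2438

Δ: Δ0=-3, Δ1=8, Δ2=-2/3, Δ3=1, Δ4=-10
row 1: diag=6, rhs=66; c'=1/6, d'=11
row 2: denom=8−1·1/6=47/6; d'=(-52−1·11)/(47/6)=-378/47
row 3: denom=12−3·18/47=510/47; d'=(10−3·-378/47)/(510/47)=802/255
row 4: denom=8−3·47/170=1219/170; d'=(-66−3·802/255)/(1219/170)=-12824/1219
back: M4=-12824/1219
back: M3=802/255−47/170·-12824/1219=22138/3657
back: M2=-378/47−18/47·22138/3657=-12630/1219
back: M1=11−1/6·-12630/1219=15514/1219
M: M0=0, M1=15514/1219, M2=-12630/1219, M3=22138/3657, M4=-12824/1219, M5=0
seg 0: a=2, c=M0/2=0, d=(M1−M0)/(6·2)=7757/7314, b=Δ0−h0·(2M0+M1)/6=-26485/3657
seg 1: a=-4, c=M1/2=7757/1219, d=(M2−M1)/(6·1)=-14072/3657, b=Δ1−h1·(2M1+M2)/6=20057/3657
seg 2: a=4, c=M2/2=-6315/1219, d=(M3−M2)/(6·3)=30014/32913, b=Δ2−h2·(2M2+M3)/6=24383/3657
seg 3: a=2, c=M3/2=11069/3657, d=(M4−M3)/(6·3)=-30305/32913, b=Δ3−h3·(2M3+M4)/6=755/3657
seg 4: a=5, c=M4/2=-6412/1219, d=(M5−M4)/(6·1)=6412/3657, b=Δ4−h4·(2M4+M5)/6=-23746/3657
t_q=1 → seg 0, τ=1; S=2+-26485/3657·τ+0·τ²+7757/7314·τ³=-10195/2438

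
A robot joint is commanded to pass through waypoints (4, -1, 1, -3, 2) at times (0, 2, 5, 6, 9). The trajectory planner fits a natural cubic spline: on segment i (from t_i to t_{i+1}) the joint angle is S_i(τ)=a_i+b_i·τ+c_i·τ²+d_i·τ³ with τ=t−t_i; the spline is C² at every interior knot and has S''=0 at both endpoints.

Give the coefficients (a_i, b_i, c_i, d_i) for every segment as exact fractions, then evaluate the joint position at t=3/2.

Δ: Δ0=-5/2, Δ1=2/3, Δ2=-4, Δ3=5/3
row 1: diag=10, rhs=19; c'=3/10, d'=19/10
row 2: denom=8−3·3/10=71/10; d'=(-28−3·19/10)/(71/10)=-337/71
row 3: denom=8−1·10/71=558/71; d'=(34−1·-337/71)/(558/71)=917/186
back: M3=917/186
back: M2=-337/71−10/71·917/186=-506/93
back: M1=19/10−3/10·-506/93=219/62
M: M0=0, M1=219/62, M2=-506/93, M3=917/186, M4=0
seg 0: a=4, c=M0/2=0, d=(M1−M0)/(6·2)=73/248, b=Δ0−h0·(2M0+M1)/6=-114/31
seg 1: a=-1, c=M1/2=219/124, d=(M2−M1)/(6·3)=-1669/3348, b=Δ1−h1·(2M1+M2)/6=-9/62
seg 2: a=1, c=M2/2=-253/93, d=(M3−M2)/(6·1)=643/372, b=Δ2−h2·(2M2+M3)/6=-373/124
seg 3: a=-3, c=M3/2=917/372, d=(M4−M3)/(6·3)=-917/3348, b=Δ3−h3·(2M3+M4)/6=-607/186
t_q=3/2 → seg 0, τ=3/2; S=4+-114/31·τ+0·τ²+73/248·τ³=-1037/1984

  seg 0: a=4 b=-114/31 c=0 d=73/248
  seg 1: a=-1 b=-9/62 c=219/124 d=-1669/3348
  seg 2: a=1 b=-373/124 c=-253/93 d=643/372
  seg 3: a=-3 b=-607/186 c=917/372 d=-917/3348
S(3/2) = -1037/1984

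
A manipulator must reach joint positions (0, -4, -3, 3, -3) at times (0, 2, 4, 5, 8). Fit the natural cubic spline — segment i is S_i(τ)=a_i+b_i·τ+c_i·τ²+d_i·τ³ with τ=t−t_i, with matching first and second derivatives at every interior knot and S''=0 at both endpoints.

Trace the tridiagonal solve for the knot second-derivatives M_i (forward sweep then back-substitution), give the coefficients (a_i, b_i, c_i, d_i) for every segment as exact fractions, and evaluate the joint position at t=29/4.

  seg 0: a=0 b=-715/344 c=0 d=27/1376
  seg 1: a=-4 b=-317/172 c=81/688 d=725/1376
  seg 2: a=-3 b=1703/344 c=141/43 d=-767/344
  seg 3: a=3 b=829/172 c=-1173/344 d=391/1032
S(29/4) = 19761/22016

Δ: Δ0=-2, Δ1=1/2, Δ2=6, Δ3=-2
row 1: diag=8, rhs=15; c'=1/4, d'=15/8
row 2: denom=6−2·1/4=11/2; d'=(33−2·15/8)/(11/2)=117/22
row 3: denom=8−1·2/11=86/11; d'=(-48−1·117/22)/(86/11)=-1173/172
back: M3=-1173/172
back: M2=117/22−2/11·-1173/172=282/43
back: M1=15/8−1/4·282/43=81/344
M: M0=0, M1=81/344, M2=282/43, M3=-1173/172, M4=0
seg 0: a=0, c=M0/2=0, d=(M1−M0)/(6·2)=27/1376, b=Δ0−h0·(2M0+M1)/6=-715/344
seg 1: a=-4, c=M1/2=81/688, d=(M2−M1)/(6·2)=725/1376, b=Δ1−h1·(2M1+M2)/6=-317/172
seg 2: a=-3, c=M2/2=141/43, d=(M3−M2)/(6·1)=-767/344, b=Δ2−h2·(2M2+M3)/6=1703/344
seg 3: a=3, c=M3/2=-1173/344, d=(M4−M3)/(6·3)=391/1032, b=Δ3−h3·(2M3+M4)/6=829/172
t_q=29/4 → seg 3, τ=9/4; S=3+829/172·τ+-1173/344·τ²+391/1032·τ³=19761/22016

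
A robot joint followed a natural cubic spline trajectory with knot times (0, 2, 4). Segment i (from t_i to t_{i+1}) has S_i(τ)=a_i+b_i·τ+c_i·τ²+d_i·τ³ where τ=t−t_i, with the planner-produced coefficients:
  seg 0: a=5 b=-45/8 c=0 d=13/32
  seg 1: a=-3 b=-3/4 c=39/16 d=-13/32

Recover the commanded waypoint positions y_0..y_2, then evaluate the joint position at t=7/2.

y_0 = S_0(0) = a_0 = 5
y_1 = S_1(0) = a_1 = -3
y_2 = S_1(2) = 2
t_q=7/2 is in segment 1 (τ=3/2); S_1(τ)=-3/256

y_0=5 y_1=-3 y_2=2
S(7/2) = -3/256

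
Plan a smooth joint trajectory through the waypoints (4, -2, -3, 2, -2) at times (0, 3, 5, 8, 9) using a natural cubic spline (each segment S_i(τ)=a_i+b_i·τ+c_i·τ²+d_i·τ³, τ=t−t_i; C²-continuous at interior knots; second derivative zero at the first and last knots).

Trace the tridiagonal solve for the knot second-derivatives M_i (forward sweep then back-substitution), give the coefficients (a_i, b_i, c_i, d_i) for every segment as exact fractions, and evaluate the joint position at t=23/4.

Δ: Δ0=-2, Δ1=-1/2, Δ2=5/3, Δ3=-4
row 1: diag=10, rhs=9; c'=1/5, d'=9/10
row 2: denom=10−2·1/5=48/5; d'=(13−2·9/10)/(48/5)=7/6
row 3: denom=8−3·5/16=113/16; d'=(-34−3·7/6)/(113/16)=-600/113
back: M3=-600/113
back: M2=7/6−5/16·-600/113=958/339
back: M1=9/10−1/5·958/339=227/678
M: M0=0, M1=227/678, M2=958/339, M3=-600/113, M4=0
seg 0: a=4, c=M0/2=0, d=(M1−M0)/(6·3)=227/12204, b=Δ0−h0·(2M0+M1)/6=-2939/1356
seg 1: a=-2, c=M1/2=227/1356, d=(M2−M1)/(6·2)=563/2712, b=Δ1−h1·(2M1+M2)/6=-1129/678
seg 2: a=-3, c=M2/2=479/339, d=(M3−M2)/(6·3)=-1379/3051, b=Δ2−h2·(2M2+M3)/6=169/113
seg 3: a=2, c=M3/2=-300/113, d=(M4−M3)/(6·1)=100/113, b=Δ3−h3·(2M3+M4)/6=-252/113
t_q=23/4 → seg 2, τ=3/4; S=-3+169/113·τ+479/339·τ²+-1379/3051·τ³=-9215/7232

  seg 0: a=4 b=-2939/1356 c=0 d=227/12204
  seg 1: a=-2 b=-1129/678 c=227/1356 d=563/2712
  seg 2: a=-3 b=169/113 c=479/339 d=-1379/3051
  seg 3: a=2 b=-252/113 c=-300/113 d=100/113
S(23/4) = -9215/7232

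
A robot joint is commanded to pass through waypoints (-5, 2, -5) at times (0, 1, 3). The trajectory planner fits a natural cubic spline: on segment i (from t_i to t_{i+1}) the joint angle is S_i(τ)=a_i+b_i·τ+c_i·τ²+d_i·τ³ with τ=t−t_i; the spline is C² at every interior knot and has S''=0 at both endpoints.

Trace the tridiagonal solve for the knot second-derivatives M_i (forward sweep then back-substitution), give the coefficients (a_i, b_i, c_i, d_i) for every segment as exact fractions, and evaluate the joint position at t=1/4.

Δ: Δ0=7, Δ1=-7/2
row 1: diag=6, rhs=-63; c'=1/3, d'=-21/2
back: M1=-21/2
M: M0=0, M1=-21/2, M2=0
seg 0: a=-5, c=M0/2=0, d=(M1−M0)/(6·1)=-7/4, b=Δ0−h0·(2M0+M1)/6=35/4
seg 1: a=2, c=M1/2=-21/4, d=(M2−M1)/(6·2)=7/8, b=Δ1−h1·(2M1+M2)/6=7/2
t_q=1/4 → seg 0, τ=1/4; S=-5+35/4·τ+0·τ²+-7/4·τ³=-727/256

  seg 0: a=-5 b=35/4 c=0 d=-7/4
  seg 1: a=2 b=7/2 c=-21/4 d=7/8
S(1/4) = -727/256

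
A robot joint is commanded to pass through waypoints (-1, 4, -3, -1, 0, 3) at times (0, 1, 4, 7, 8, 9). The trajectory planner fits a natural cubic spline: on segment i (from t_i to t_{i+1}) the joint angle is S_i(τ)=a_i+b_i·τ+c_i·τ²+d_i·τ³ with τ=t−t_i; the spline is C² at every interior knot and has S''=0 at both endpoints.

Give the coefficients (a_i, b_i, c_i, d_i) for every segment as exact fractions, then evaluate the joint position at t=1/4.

Δ: Δ0=5, Δ1=-7/3, Δ2=2/3, Δ3=1, Δ4=3
row 1: diag=8, rhs=-44; c'=3/8, d'=-11/2
row 2: denom=12−3·3/8=87/8; d'=(18−3·-11/2)/(87/8)=92/29
row 3: denom=8−3·8/29=208/29; d'=(2−3·92/29)/(208/29)=-109/104
row 4: denom=4−1·29/208=803/208; d'=(12−1·-109/104)/(803/208)=2714/803
back: M4=2714/803
back: M3=-109/104−29/208·2714/803=-1220/803
back: M2=92/29−8/29·-1220/803=2884/803
back: M1=-11/2−3/8·2884/803=-5498/803
M: M0=0, M1=-5498/803, M2=2884/803, M3=-1220/803, M4=2714/803, M5=0
seg 0: a=-1, c=M0/2=0, d=(M1−M0)/(6·1)=-2749/2409, b=Δ0−h0·(2M0+M1)/6=14794/2409
seg 1: a=4, c=M1/2=-2749/803, d=(M2−M1)/(6·3)=127/219, b=Δ1−h1·(2M1+M2)/6=6547/2409
seg 2: a=-3, c=M2/2=1442/803, d=(M3−M2)/(6·3)=-228/803, b=Δ2−h2·(2M2+M3)/6=-5216/2409
seg 3: a=-1, c=M3/2=-610/803, d=(M4−M3)/(6·1)=1967/2409, b=Δ3−h3·(2M3+M4)/6=2272/2409
seg 4: a=0, c=M4/2=1357/803, d=(M5−M4)/(6·1)=-1357/2409, b=Δ4−h4·(2M4+M5)/6=4513/2409
t_q=1/4 → seg 0, τ=1/4; S=-1+14794/2409·τ+0·τ²+-2749/2409·τ³=26593/51392

  seg 0: a=-1 b=14794/2409 c=0 d=-2749/2409
  seg 1: a=4 b=6547/2409 c=-2749/803 d=127/219
  seg 2: a=-3 b=-5216/2409 c=1442/803 d=-228/803
  seg 3: a=-1 b=2272/2409 c=-610/803 d=1967/2409
  seg 4: a=0 b=4513/2409 c=1357/803 d=-1357/2409
S(1/4) = 26593/51392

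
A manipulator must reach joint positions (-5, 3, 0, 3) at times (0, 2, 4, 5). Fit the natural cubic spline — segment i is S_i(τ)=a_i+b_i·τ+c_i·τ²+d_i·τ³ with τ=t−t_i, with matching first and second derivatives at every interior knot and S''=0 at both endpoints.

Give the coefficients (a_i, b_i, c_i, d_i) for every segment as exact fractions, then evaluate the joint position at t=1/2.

  seg 0: a=-5 b=65/11 c=0 d=-21/44
  seg 1: a=3 b=2/11 c=-63/22 d=89/88
  seg 2: a=0 b=19/22 c=141/44 d=-47/44
S(1/2) = -741/352

Δ: Δ0=4, Δ1=-3/2, Δ2=3
row 1: diag=8, rhs=-33; c'=1/4, d'=-33/8
row 2: denom=6−2·1/4=11/2; d'=(27−2·-33/8)/(11/2)=141/22
back: M2=141/22
back: M1=-33/8−1/4·141/22=-63/11
M: M0=0, M1=-63/11, M2=141/22, M3=0
seg 0: a=-5, c=M0/2=0, d=(M1−M0)/(6·2)=-21/44, b=Δ0−h0·(2M0+M1)/6=65/11
seg 1: a=3, c=M1/2=-63/22, d=(M2−M1)/(6·2)=89/88, b=Δ1−h1·(2M1+M2)/6=2/11
seg 2: a=0, c=M2/2=141/44, d=(M3−M2)/(6·1)=-47/44, b=Δ2−h2·(2M2+M3)/6=19/22
t_q=1/2 → seg 0, τ=1/2; S=-5+65/11·τ+0·τ²+-21/44·τ³=-741/352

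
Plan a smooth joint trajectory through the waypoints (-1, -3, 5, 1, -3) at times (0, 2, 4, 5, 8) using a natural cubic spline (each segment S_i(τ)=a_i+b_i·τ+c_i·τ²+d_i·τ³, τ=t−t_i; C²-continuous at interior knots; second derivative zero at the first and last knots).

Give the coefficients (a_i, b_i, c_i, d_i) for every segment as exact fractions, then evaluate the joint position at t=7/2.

  seg 0: a=-1 b=-1621/516 c=0 d=1105/2064
  seg 1: a=-3 b=847/258 c=1105/344 d=-2945/2064
  seg 2: a=5 b=-511/516 c=-230/43 d=1207/516
  seg 3: a=1 b=-1205/258 c=287/172 d=-287/1548
S(7/2) = 23867/5504

Δ: Δ0=-1, Δ1=4, Δ2=-4, Δ3=-4/3
row 1: diag=8, rhs=30; c'=1/4, d'=15/4
row 2: denom=6−2·1/4=11/2; d'=(-48−2·15/4)/(11/2)=-111/11
row 3: denom=8−1·2/11=86/11; d'=(16−1·-111/11)/(86/11)=287/86
back: M3=287/86
back: M2=-111/11−2/11·287/86=-460/43
back: M1=15/4−1/4·-460/43=1105/172
M: M0=0, M1=1105/172, M2=-460/43, M3=287/86, M4=0
seg 0: a=-1, c=M0/2=0, d=(M1−M0)/(6·2)=1105/2064, b=Δ0−h0·(2M0+M1)/6=-1621/516
seg 1: a=-3, c=M1/2=1105/344, d=(M2−M1)/(6·2)=-2945/2064, b=Δ1−h1·(2M1+M2)/6=847/258
seg 2: a=5, c=M2/2=-230/43, d=(M3−M2)/(6·1)=1207/516, b=Δ2−h2·(2M2+M3)/6=-511/516
seg 3: a=1, c=M3/2=287/172, d=(M4−M3)/(6·3)=-287/1548, b=Δ3−h3·(2M3+M4)/6=-1205/258
t_q=7/2 → seg 1, τ=3/2; S=-3+847/258·τ+1105/344·τ²+-2945/2064·τ³=23867/5504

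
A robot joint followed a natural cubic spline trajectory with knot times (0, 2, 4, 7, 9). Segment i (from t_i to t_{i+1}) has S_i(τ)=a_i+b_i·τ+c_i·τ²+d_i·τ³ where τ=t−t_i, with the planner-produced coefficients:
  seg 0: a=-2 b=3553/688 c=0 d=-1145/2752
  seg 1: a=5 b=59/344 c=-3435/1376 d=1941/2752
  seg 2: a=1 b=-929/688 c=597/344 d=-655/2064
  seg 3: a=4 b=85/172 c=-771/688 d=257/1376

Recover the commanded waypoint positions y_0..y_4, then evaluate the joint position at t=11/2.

y_0=-2 y_1=5 y_2=1 y_3=4 y_4=2
S(11/2) = 9953/5504

y_0 = S_0(0) = a_0 = -2
y_1 = S_1(0) = a_1 = 5
y_2 = S_2(0) = a_2 = 1
y_3 = S_3(0) = a_3 = 4
y_4 = S_3(2) = 2
t_q=11/2 is in segment 2 (τ=3/2); S_2(τ)=9953/5504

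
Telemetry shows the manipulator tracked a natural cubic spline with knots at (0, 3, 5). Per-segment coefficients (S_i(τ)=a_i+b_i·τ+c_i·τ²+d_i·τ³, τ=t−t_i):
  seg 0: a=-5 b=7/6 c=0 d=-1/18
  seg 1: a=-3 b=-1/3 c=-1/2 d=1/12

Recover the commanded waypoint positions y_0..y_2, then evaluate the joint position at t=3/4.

y_0 = S_0(0) = a_0 = -5
y_1 = S_1(0) = a_1 = -3
y_2 = S_1(2) = -5
t_q=3/4 is in segment 0 (τ=3/4); S_0(τ)=-531/128

y_0=-5 y_1=-3 y_2=-5
S(3/4) = -531/128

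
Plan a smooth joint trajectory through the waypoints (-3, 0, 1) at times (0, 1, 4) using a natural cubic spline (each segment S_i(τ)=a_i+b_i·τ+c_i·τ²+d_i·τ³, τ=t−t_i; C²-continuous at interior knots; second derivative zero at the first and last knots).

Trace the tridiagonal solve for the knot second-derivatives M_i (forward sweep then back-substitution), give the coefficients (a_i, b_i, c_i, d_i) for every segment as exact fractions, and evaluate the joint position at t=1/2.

Δ: Δ0=3, Δ1=1/3
row 1: diag=8, rhs=-16; c'=3/8, d'=-2
back: M1=-2
M: M0=0, M1=-2, M2=0
seg 0: a=-3, c=M0/2=0, d=(M1−M0)/(6·1)=-1/3, b=Δ0−h0·(2M0+M1)/6=10/3
seg 1: a=0, c=M1/2=-1, d=(M2−M1)/(6·3)=1/9, b=Δ1−h1·(2M1+M2)/6=7/3
t_q=1/2 → seg 0, τ=1/2; S=-3+10/3·τ+0·τ²+-1/3·τ³=-11/8

  seg 0: a=-3 b=10/3 c=0 d=-1/3
  seg 1: a=0 b=7/3 c=-1 d=1/9
S(1/2) = -11/8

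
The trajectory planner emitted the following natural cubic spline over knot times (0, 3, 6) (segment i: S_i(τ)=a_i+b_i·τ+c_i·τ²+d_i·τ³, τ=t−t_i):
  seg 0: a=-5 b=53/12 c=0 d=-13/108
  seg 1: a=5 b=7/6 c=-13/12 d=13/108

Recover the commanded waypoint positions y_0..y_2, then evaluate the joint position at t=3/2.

y_0 = S_0(0) = a_0 = -5
y_1 = S_1(0) = a_1 = 5
y_2 = S_1(3) = 2
t_q=3/2 is in segment 0 (τ=3/2); S_0(τ)=39/32

y_0=-5 y_1=5 y_2=2
S(3/2) = 39/32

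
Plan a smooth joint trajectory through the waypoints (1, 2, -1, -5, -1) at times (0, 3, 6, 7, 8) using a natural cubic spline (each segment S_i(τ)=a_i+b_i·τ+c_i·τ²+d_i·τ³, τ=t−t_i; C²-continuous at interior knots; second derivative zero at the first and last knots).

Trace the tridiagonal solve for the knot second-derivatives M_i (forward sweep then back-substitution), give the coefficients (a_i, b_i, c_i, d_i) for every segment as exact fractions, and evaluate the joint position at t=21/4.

  seg 0: a=1 b=1/6 c=0 d=1/54
  seg 1: a=2 b=2/3 c=1/6 d=-13/54
  seg 2: a=-1 b=-29/6 c=-2 d=17/6
  seg 3: a=-5 b=-1/3 c=13/2 d=-13/6
S(21/4) = 205/128

Δ: Δ0=1/3, Δ1=-1, Δ2=-4, Δ3=4
row 1: diag=12, rhs=-8; c'=1/4, d'=-2/3
row 2: denom=8−3·1/4=29/4; d'=(-18−3·-2/3)/(29/4)=-64/29
row 3: denom=4−1·4/29=112/29; d'=(48−1·-64/29)/(112/29)=13
back: M3=13
back: M2=-64/29−4/29·13=-4
back: M1=-2/3−1/4·-4=1/3
M: M0=0, M1=1/3, M2=-4, M3=13, M4=0
seg 0: a=1, c=M0/2=0, d=(M1−M0)/(6·3)=1/54, b=Δ0−h0·(2M0+M1)/6=1/6
seg 1: a=2, c=M1/2=1/6, d=(M2−M1)/(6·3)=-13/54, b=Δ1−h1·(2M1+M2)/6=2/3
seg 2: a=-1, c=M2/2=-2, d=(M3−M2)/(6·1)=17/6, b=Δ2−h2·(2M2+M3)/6=-29/6
seg 3: a=-5, c=M3/2=13/2, d=(M4−M3)/(6·1)=-13/6, b=Δ3−h3·(2M3+M4)/6=-1/3
t_q=21/4 → seg 1, τ=9/4; S=2+2/3·τ+1/6·τ²+-13/54·τ³=205/128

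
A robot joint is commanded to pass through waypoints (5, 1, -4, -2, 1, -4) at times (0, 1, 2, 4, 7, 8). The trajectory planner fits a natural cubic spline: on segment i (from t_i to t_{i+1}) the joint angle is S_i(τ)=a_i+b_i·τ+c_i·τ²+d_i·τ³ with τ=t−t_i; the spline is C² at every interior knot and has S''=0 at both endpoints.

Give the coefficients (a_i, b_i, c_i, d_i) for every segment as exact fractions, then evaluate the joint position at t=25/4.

Δ: Δ0=-4, Δ1=-5, Δ2=1, Δ3=1, Δ4=-5
row 1: diag=4, rhs=-6; c'=1/4, d'=-3/2
row 2: denom=6−1·1/4=23/4; d'=(36−1·-3/2)/(23/4)=150/23
row 3: denom=10−2·8/23=214/23; d'=(0−2·150/23)/(214/23)=-150/107
row 4: denom=8−3·69/214=1505/214; d'=(-36−3·-150/107)/(1505/214)=-972/215
back: M4=-972/215
back: M3=-150/107−69/214·-972/215=12/215
back: M2=150/23−8/23·12/215=1398/215
back: M1=-3/2−1/4·1398/215=-672/215
M: M0=0, M1=-672/215, M2=1398/215, M3=12/215, M4=-972/215, M5=0
seg 0: a=5, c=M0/2=0, d=(M1−M0)/(6·1)=-112/215, b=Δ0−h0·(2M0+M1)/6=-748/215
seg 1: a=1, c=M1/2=-336/215, d=(M2−M1)/(6·1)=69/43, b=Δ1−h1·(2M1+M2)/6=-1084/215
seg 2: a=-4, c=M2/2=699/215, d=(M3−M2)/(6·2)=-231/430, b=Δ2−h2·(2M2+M3)/6=-721/215
seg 3: a=-2, c=M3/2=6/215, d=(M4−M3)/(6·3)=-164/645, b=Δ3−h3·(2M3+M4)/6=689/215
seg 4: a=1, c=M4/2=-486/215, d=(M5−M4)/(6·1)=162/215, b=Δ4−h4·(2M4+M5)/6=-751/215
t_q=25/4 → seg 3, τ=9/4; S=-2+689/215·τ+6/215·τ²+-164/645·τ³=8447/3440

  seg 0: a=5 b=-748/215 c=0 d=-112/215
  seg 1: a=1 b=-1084/215 c=-336/215 d=69/43
  seg 2: a=-4 b=-721/215 c=699/215 d=-231/430
  seg 3: a=-2 b=689/215 c=6/215 d=-164/645
  seg 4: a=1 b=-751/215 c=-486/215 d=162/215
S(25/4) = 8447/3440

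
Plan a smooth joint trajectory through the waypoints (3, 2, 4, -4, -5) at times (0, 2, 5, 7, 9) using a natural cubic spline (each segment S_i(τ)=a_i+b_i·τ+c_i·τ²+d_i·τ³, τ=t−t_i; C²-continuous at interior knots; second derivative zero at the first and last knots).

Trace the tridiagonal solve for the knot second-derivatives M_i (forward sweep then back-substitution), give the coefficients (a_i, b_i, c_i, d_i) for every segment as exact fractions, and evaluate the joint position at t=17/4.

Δ: Δ0=-1/2, Δ1=2/3, Δ2=-4, Δ3=-1/2
row 1: diag=10, rhs=7; c'=3/10, d'=7/10
row 2: denom=10−3·3/10=91/10; d'=(-28−3·7/10)/(91/10)=-43/13
row 3: denom=8−2·20/91=688/91; d'=(21−2·-43/13)/(688/91)=2513/688
back: M3=2513/688
back: M2=-43/13−20/91·2513/688=-707/172
back: M1=7/10−3/10·-707/172=665/344
M: M0=0, M1=665/344, M2=-707/172, M3=2513/688, M4=0
seg 0: a=3, c=M0/2=0, d=(M1−M0)/(6·2)=665/4128, b=Δ0−h0·(2M0+M1)/6=-1181/1032
seg 1: a=2, c=M1/2=665/688, d=(M2−M1)/(6·3)=-231/688, b=Δ1−h1·(2M1+M2)/6=407/516
seg 2: a=4, c=M2/2=-707/344, d=(M3−M2)/(6·2)=5341/8256, b=Δ2−h2·(2M2+M3)/6=-5113/2064
seg 3: a=-4, c=M3/2=2513/1376, d=(M4−M3)/(6·2)=-2513/8256, b=Δ3−h3·(2M3+M4)/6=-3029/1032
t_q=17/4 → seg 1, τ=9/4; S=2+407/516·τ+665/688·τ²+-231/688·τ³=213269/44032

  seg 0: a=3 b=-1181/1032 c=0 d=665/4128
  seg 1: a=2 b=407/516 c=665/688 d=-231/688
  seg 2: a=4 b=-5113/2064 c=-707/344 d=5341/8256
  seg 3: a=-4 b=-3029/1032 c=2513/1376 d=-2513/8256
S(17/4) = 213269/44032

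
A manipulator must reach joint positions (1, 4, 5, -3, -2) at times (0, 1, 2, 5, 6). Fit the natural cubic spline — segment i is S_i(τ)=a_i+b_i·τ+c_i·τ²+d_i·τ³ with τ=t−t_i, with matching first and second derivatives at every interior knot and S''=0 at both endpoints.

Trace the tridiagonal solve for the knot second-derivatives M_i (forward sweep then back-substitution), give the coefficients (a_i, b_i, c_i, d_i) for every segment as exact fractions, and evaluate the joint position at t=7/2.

Δ: Δ0=3, Δ1=1, Δ2=-8/3, Δ3=1
row 1: diag=4, rhs=-12; c'=1/4, d'=-3
row 2: denom=8−1·1/4=31/4; d'=(-22−1·-3)/(31/4)=-76/31
row 3: denom=8−3·12/31=212/31; d'=(22−3·-76/31)/(212/31)=455/106
back: M3=455/106
back: M2=-76/31−12/31·455/106=-218/53
back: M1=-3−1/4·-218/53=-209/106
M: M0=0, M1=-209/106, M2=-218/53, M3=455/106, M4=0
seg 0: a=1, c=M0/2=0, d=(M1−M0)/(6·1)=-209/636, b=Δ0−h0·(2M0+M1)/6=2117/636
seg 1: a=4, c=M1/2=-209/212, d=(M2−M1)/(6·1)=-227/636, b=Δ1−h1·(2M1+M2)/6=745/318
seg 2: a=5, c=M2/2=-109/53, d=(M3−M2)/(6·3)=99/212, b=Δ2−h2·(2M2+M3)/6=-445/636
seg 3: a=-3, c=M3/2=455/212, d=(M4−M3)/(6·1)=-455/636, b=Δ3−h3·(2M3+M4)/6=-137/318
t_q=7/2 → seg 2, τ=3/2; S=5+-445/636·τ+-109/53·τ²+99/212·τ³=1525/1696

  seg 0: a=1 b=2117/636 c=0 d=-209/636
  seg 1: a=4 b=745/318 c=-209/212 d=-227/636
  seg 2: a=5 b=-445/636 c=-109/53 d=99/212
  seg 3: a=-3 b=-137/318 c=455/212 d=-455/636
S(7/2) = 1525/1696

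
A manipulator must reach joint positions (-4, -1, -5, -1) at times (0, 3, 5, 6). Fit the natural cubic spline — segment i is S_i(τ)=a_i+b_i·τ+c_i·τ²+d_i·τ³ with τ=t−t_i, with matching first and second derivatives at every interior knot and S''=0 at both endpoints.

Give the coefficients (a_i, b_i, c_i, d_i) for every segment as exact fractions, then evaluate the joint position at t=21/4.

  seg 0: a=-4 b=73/28 c=0 d=-5/28
  seg 1: a=-1 b=-31/14 c=-45/28 d=6/7
  seg 2: a=-5 b=23/14 c=99/28 d=-33/28
S(21/4) = -1123/256

Δ: Δ0=1, Δ1=-2, Δ2=4
row 1: diag=10, rhs=-18; c'=1/5, d'=-9/5
row 2: denom=6−2·1/5=28/5; d'=(36−2·-9/5)/(28/5)=99/14
back: M2=99/14
back: M1=-9/5−1/5·99/14=-45/14
M: M0=0, M1=-45/14, M2=99/14, M3=0
seg 0: a=-4, c=M0/2=0, d=(M1−M0)/(6·3)=-5/28, b=Δ0−h0·(2M0+M1)/6=73/28
seg 1: a=-1, c=M1/2=-45/28, d=(M2−M1)/(6·2)=6/7, b=Δ1−h1·(2M1+M2)/6=-31/14
seg 2: a=-5, c=M2/2=99/28, d=(M3−M2)/(6·1)=-33/28, b=Δ2−h2·(2M2+M3)/6=23/14
t_q=21/4 → seg 2, τ=1/4; S=-5+23/14·τ+99/28·τ²+-33/28·τ³=-1123/256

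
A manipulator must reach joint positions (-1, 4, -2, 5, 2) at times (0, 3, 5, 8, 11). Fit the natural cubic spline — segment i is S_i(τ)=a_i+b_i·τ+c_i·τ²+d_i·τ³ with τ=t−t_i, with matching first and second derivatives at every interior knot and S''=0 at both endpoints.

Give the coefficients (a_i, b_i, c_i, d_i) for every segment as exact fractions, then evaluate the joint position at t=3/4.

Δ: Δ0=5/3, Δ1=-3, Δ2=7/3, Δ3=-1
row 1: diag=10, rhs=-28; c'=1/5, d'=-14/5
row 2: denom=10−2·1/5=48/5; d'=(32−2·-14/5)/(48/5)=47/12
row 3: denom=12−3·5/16=177/16; d'=(-20−3·47/12)/(177/16)=-508/177
back: M3=-508/177
back: M2=47/12−5/16·-508/177=284/59
back: M1=-14/5−1/5·284/59=-222/59
M: M0=0, M1=-222/59, M2=284/59, M3=-508/177, M4=0
seg 0: a=-1, c=M0/2=0, d=(M1−M0)/(6·3)=-37/177, b=Δ0−h0·(2M0+M1)/6=628/177
seg 1: a=4, c=M1/2=-111/59, d=(M2−M1)/(6·2)=253/354, b=Δ1−h1·(2M1+M2)/6=-371/177
seg 2: a=-2, c=M2/2=142/59, d=(M3−M2)/(6·3)=-680/1593, b=Δ2−h2·(2M2+M3)/6=-185/177
seg 3: a=5, c=M3/2=-254/177, d=(M4−M3)/(6·3)=254/1593, b=Δ3−h3·(2M3+M4)/6=331/177
t_q=3/4 → seg 0, τ=3/4; S=-1+628/177·τ+0·τ²+-37/177·τ³=5939/3776

  seg 0: a=-1 b=628/177 c=0 d=-37/177
  seg 1: a=4 b=-371/177 c=-111/59 d=253/354
  seg 2: a=-2 b=-185/177 c=142/59 d=-680/1593
  seg 3: a=5 b=331/177 c=-254/177 d=254/1593
S(3/4) = 5939/3776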